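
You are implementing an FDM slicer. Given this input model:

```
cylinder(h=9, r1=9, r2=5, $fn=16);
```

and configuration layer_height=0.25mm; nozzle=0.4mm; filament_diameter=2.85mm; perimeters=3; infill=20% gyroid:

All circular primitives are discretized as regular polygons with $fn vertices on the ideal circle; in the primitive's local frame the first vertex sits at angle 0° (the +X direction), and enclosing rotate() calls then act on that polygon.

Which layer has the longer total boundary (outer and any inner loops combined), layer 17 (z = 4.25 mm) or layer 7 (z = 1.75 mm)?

layer 7 (z = 1.75 mm)

Layer 17 (z = 4.25): the cone (r1=9→r2=5) has section circumradius 7.111 here — a regular 16-gon (perimeter = 2·16·7.111·sin(180°/16) = 44.39 mm). So its perimeter = 44.39 mm. Layer 7 (z = 1.75): the cone contributes a regular 16-gon of circumradius 8.222 (interpolated between r1=9 and r2=5 at t=0.194) (perimeter = 2·16·8.222·sin(180°/16) = 51.33 mm). So its perimeter = 51.33 mm. Layer 7 is larger (51.33 vs 44.39 mm).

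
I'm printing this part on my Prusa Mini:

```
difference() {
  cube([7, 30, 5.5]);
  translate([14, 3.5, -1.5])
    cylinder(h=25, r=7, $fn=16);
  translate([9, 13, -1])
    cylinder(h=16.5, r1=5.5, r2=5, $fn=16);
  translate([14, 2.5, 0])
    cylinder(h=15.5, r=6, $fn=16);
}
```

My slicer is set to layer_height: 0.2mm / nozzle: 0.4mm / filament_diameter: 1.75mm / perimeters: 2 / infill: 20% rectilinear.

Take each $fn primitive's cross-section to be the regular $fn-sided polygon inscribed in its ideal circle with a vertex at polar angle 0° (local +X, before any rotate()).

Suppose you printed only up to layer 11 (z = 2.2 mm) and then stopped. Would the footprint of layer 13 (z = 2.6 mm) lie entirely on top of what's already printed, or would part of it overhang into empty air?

Compare the two slices. At z = 2.2: the 7×30 cube contributes its full rectangle (area 210.00 mm²); the r=7 cylinder at (14, 3.5) gives a regular 16-gon of circumradius 7 (constant along its height) (area = (16/2)·7.000²·sin(360°/16) = 150.01 mm²); the cone at (9, 13) (r1=5.5→r2=5) has section circumradius 5.403 here — a regular 16-gon (area = (16/2)·5.403²·sin(360°/16) = 89.37 mm²); the r=6 cylinder at (14, 2.5) contributes a regular 16-gon of circumradius 6 (area = (16/2)·6.000²·sin(360°/16) = 110.21 mm²); Taking the first minus the rest: starting from the 7×30 cube (210.00 mm²), the r=7 cylinder at (14, 3.5) misses the remaining region (no effect); the cone at (9, 13) partially overlaps it — only the 23.87 mm² overlap (of its 89.37 mm²) is removed, clipping the outline; the r=6 cylinder at (14, 2.5) misses the remaining region (no effect) — area = 186.13 mm². At z = 2.6: the cube is present — its section is the full 7×30 rectangle (area 210.00 mm²); the r=7 cylinder at (14, 3.5) gives a regular 16-gon of circumradius 7 (constant along its height) (area = (16/2)·7.000²·sin(360°/16) = 150.01 mm²); the cone at (9, 13) (r1=5.5→r2=5) has section circumradius 5.391 here — a regular 16-gon (area = (16/2)·5.391²·sin(360°/16) = 88.97 mm²); the r=6 cylinder at (14, 2.5) contributes a regular 16-gon of circumradius 6 (area = (16/2)·6.000²·sin(360°/16) = 110.21 mm²); After the difference (first − rest): starting from the 7×30 cube (210.00 mm²), the r=7 cylinder at (14, 3.5) misses the remaining region (no effect); the cone at (9, 13) partially overlaps it — only the 23.72 mm² overlap (of its 88.97 mm²) is removed, clipping the outline; the r=6 cylinder at (14, 2.5) misses the remaining region (no effect) — area = 186.28 mm². Checking containment: the cross-section at z = 2.6 is a subset of the cross-section at z = 2.2.

entirely on top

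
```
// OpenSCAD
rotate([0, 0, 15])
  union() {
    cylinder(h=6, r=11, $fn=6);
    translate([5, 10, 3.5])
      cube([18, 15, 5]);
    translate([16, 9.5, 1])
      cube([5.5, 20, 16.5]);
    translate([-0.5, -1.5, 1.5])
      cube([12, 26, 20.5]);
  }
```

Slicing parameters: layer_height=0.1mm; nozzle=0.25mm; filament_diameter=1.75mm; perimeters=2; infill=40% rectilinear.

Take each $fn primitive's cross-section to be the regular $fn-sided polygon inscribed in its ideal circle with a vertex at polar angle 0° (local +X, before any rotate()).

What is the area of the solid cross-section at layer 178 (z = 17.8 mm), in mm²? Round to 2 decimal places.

312.00 mm²

At z = 17.8 mm: the cylinder does not reach this height (z outside [0, 6]); the cube at (5, 10) is absent (z outside [3.5, 8.5]); the cube at (16, 9.5) is not intersected at this z (z outside [1, 17.5]); the cube at (-0.5, -1.5) is present — its section is the full 12×26 rectangle (area 312.00 mm²); Merging all regions: only the 12×26 cube at (-0.5, -1.5) is present, so the union is just that shape — area = 312.00 mm²; (rotated 15° about Z; rotation is an isometry so areas/perimeters/island counts are preserved). Overall, the cross-section is a single solid region. Net area = 312.00 mm².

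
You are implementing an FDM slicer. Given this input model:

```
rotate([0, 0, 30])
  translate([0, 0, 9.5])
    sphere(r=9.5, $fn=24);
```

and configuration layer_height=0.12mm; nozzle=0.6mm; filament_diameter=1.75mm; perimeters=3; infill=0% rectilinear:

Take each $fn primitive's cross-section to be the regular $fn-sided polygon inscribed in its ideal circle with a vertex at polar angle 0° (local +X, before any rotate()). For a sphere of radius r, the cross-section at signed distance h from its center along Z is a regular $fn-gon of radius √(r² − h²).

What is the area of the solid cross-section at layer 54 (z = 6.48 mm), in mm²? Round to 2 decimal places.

At z = 6.48 mm: the r=9.5 sphere slices to a regular 24-gon of circumradius 9.007 (√(r²−h²) with h=3.02 from center) (area = (24/2)·9.007²·sin(360°/24) = 251.97 mm²); (whole slice rotated 30° about Z — lengths, areas and connectivity unchanged). Overall, the cross-section is a single solid region. Net area = 251.97 mm².

251.97 mm²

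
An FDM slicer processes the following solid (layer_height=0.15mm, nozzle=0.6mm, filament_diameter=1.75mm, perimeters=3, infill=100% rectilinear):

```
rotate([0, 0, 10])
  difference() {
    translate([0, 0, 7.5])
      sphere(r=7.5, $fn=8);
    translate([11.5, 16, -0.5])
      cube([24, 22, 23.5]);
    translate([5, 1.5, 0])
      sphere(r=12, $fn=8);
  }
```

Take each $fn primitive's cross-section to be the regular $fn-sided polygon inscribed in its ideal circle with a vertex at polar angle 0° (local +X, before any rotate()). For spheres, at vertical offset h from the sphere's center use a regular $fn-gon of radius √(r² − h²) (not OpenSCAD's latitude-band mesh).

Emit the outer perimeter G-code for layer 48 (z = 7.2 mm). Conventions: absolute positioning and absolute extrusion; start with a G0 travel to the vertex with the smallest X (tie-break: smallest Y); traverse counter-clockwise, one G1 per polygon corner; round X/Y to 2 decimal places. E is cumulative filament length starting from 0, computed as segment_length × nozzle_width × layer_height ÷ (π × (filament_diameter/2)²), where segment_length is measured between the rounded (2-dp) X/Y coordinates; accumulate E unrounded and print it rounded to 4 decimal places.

At z = 7.2 mm: the r=7.5 sphere contributes a regular 8-gon of circumradius √(7.5²−0.3²) = 7.494; the 24×22 cube at (11.5, 16) contributes its full rectangle; the r=12 sphere at (5, 1.5) slices to a regular 8-gon of circumradius 9.600 (√(r²−h²) with h=7.2 from center); Subtracting the remaining from the first: starting from the r=7.5 sphere, the 24×22 cube at (11.5, 16) misses the remaining region (no effect); the r=12 sphere at (5, 1.5) partially overlaps it — only the 119.48 mm² overlap (of its 260.67 mm²) is removed, clipping the outline — 1 connected region; (whole slice rotated 10° about Z — lengths, areas and connectivity unchanged). The outline is a single polygon with 8 vertices. Extrusion per mm of travel: 0.6 × 0.15 / (π × 0.875²) = 0.037418. Accumulating E over each segment gives final E = 1.4458.

G0 X-7.38 Y-1.30 Z7.20
G1 X-4.30 Y-6.14 E0.2147
G1 X1.30 Y-7.38 E0.4293
G1 X2.92 Y-6.35 E0.5011
G1 X-0.84 Y-5.52 E0.6452
G1 X-4.79 Y0.68 E0.9203
G1 X-3.63 Y5.89 E1.1200
G1 X-6.14 Y4.30 E1.2312
G1 X-7.38 Y-1.30 E1.4458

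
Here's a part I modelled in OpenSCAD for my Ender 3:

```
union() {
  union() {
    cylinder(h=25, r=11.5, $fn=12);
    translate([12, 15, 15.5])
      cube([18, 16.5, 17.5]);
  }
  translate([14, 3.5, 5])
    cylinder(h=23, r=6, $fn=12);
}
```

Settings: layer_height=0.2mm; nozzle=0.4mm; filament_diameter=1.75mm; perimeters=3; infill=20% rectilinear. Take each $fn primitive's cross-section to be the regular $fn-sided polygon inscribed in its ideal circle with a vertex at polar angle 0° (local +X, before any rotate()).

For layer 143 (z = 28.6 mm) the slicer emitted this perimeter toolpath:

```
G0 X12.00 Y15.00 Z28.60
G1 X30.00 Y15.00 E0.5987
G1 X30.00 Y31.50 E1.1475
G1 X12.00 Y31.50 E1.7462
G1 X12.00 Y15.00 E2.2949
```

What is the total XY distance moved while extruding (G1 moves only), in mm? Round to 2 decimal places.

Sum the Euclidean lengths of each G1 segment: total = 69.00 mm.

69.00 mm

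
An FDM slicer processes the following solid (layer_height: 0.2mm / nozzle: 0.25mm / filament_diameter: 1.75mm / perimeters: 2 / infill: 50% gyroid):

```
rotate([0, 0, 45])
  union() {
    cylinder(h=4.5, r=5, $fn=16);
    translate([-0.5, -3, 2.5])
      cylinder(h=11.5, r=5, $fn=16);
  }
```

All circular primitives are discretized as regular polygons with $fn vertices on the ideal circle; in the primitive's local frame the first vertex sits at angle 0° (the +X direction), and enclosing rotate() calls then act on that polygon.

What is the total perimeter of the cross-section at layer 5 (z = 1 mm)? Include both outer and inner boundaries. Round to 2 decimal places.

At z = 1 mm: the cylinder: section is a regular 16-gon, circumradius r=5 (perimeter = 2·16·5.000·sin(180°/16) = 31.21 mm); the cylinder at (-0.5, -3) is absent (z outside [2.5, 14]); Merging all regions: only the r=5 cylinder is present, so the union is just that shape — boundary = 31.21 mm; (whole slice rotated 45° about Z — lengths, areas and connectivity unchanged). Overall, the cross-section is a single solid region. Total boundary length (outer) = 31.21 mm.

31.21 mm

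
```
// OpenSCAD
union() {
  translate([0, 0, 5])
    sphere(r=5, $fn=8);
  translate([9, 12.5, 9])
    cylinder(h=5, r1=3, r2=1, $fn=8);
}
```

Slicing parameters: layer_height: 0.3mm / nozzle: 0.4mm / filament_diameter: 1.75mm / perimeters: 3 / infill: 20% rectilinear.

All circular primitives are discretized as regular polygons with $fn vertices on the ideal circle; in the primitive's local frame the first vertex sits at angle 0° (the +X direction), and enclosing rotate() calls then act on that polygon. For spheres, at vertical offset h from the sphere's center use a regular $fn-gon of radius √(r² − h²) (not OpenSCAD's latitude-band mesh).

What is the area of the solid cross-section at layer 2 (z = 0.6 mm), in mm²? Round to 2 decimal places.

At z = 0.6 mm: the r=5 sphere slices to a regular 8-gon of circumradius 2.375 (√(r²−h²) with h=4.4 from center) (area = (8/2)·2.375²·sin(360°/8) = 15.95 mm²); the cone at (9, 12.5) is not intersected at this z (z outside [9, 14]); Combining (union): only the r=5 sphere is present, so the union is just that shape — area = 15.95 mm². Overall, the cross-section is a single solid region. Net area = 15.95 mm².

15.95 mm²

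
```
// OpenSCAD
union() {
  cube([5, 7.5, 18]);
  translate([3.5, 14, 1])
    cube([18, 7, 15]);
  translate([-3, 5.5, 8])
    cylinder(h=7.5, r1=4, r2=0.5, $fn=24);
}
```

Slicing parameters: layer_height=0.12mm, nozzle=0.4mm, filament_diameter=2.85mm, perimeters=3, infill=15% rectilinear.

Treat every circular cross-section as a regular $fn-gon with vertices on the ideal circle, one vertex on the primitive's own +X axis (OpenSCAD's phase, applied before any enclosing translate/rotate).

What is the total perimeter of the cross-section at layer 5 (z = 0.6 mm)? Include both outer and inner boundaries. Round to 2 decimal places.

25.00 mm

At z = 0.6 mm: the 5×7.5 cube contributes its full rectangle (perimeter 25.00 mm); the cube at (3.5, 14) does not reach this height (z outside [1, 16]); the cone at (-3, 5.5) does not reach this height (z outside [8, 15.5]); Taking the union: only the 5×7.5 cube is present, so the union is just that shape — boundary = 25.00 mm. Overall, the cross-section is a single solid region. Total boundary length (outer) = 25.00 mm.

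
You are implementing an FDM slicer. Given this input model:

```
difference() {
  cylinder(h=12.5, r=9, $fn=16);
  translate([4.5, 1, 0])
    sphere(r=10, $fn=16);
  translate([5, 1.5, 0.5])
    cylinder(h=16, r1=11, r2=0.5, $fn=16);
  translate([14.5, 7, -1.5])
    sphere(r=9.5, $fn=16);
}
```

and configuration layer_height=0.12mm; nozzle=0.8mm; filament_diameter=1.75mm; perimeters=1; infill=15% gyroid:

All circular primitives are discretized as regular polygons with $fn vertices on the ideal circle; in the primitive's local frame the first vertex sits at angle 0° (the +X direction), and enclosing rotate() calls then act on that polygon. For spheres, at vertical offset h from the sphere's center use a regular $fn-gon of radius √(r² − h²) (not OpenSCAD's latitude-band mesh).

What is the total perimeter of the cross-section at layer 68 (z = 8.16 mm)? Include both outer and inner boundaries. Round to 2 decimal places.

66.76 mm

At z = 8.16 mm: the cylinder: section is a regular 16-gon, circumradius r=9 (perimeter = 2·16·9.000·sin(180°/16) = 56.19 mm); the r=10 sphere at (4.5, 1) contributes a regular 16-gon of circumradius √(10²−8.16²) = 5.781 (perimeter = 2·16·5.781·sin(180°/16) = 36.09 mm); the cone at (5, 1.5): at t=0.479 of its height the radius interpolates to r₁+(r₂−r₁)t = 5.973, giving a regular 16-gon of that circumradius (perimeter = 2·16·5.973·sin(180°/16) = 37.29 mm); the sphere at (14.5, 7) does not reach this height (|z−center|=9.660 > r=9.5); After the difference (first − rest): starting from the r=9 cylinder, the r=10 sphere at (4.5, 1) partially overlaps it — only the 91.55 mm² overlap (of its 102.30 mm²) is removed, clipping the outline; the cone at (5, 1.5) partially overlaps it — only the 2.81 mm² overlap (of its 109.23 mm²) is removed, clipping the outline — boundary = 66.76 mm. Overall, the cross-section is a single solid region. Total boundary length (outer) = 66.76 mm.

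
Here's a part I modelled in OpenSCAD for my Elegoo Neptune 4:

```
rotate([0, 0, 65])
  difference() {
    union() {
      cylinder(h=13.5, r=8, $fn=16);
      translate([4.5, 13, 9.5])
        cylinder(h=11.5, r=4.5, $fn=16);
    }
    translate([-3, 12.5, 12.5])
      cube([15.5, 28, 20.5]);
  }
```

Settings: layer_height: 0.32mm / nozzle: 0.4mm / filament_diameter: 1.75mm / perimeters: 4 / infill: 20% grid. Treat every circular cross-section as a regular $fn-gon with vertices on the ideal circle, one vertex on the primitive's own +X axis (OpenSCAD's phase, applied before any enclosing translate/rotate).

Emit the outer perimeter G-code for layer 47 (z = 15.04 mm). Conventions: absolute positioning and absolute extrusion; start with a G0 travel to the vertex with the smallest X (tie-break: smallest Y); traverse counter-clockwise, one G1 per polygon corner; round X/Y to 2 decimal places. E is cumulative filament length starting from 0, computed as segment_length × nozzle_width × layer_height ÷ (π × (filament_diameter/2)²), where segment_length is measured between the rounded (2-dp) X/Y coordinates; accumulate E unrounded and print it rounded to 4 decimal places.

At z = 15.04 mm: the cylinder is absent (z outside [0, 13.5]); the r=4.5 cylinder at (4.5, 13) gives a regular 16-gon of circumradius 4.5 (constant along its height); Merging all regions: only the r=4.5 cylinder at (4.5, 13) is present, so the union is just that shape — 1 connected region; the cube at (-3, 12.5) is present — its section is the full 15.5×28 rectangle; Subtracting the remaining from the first: starting from the result so far, the 15.5×28 cube at (-3, 12.5) partially overlaps it — only the 35.45 mm² overlap (of its 434.00 mm²) is removed, clipping the outline — 1 connected region; (whole slice rotated 65° about Z — lengths, areas and connectivity unchanged). The outline is a single polygon with 9 vertices. Extrusion per mm of travel: 0.4 × 0.32 / (π × 0.875²) = 0.053216. Accumulating E over each segment gives final E = 1.1623.

G0 X-11.29 Y5.37 Z15.04
G1 X-10.08 Y5.08 E0.0662
G1 X-8.34 Y5.34 E0.1598
G1 X-6.84 Y6.25 E0.2532
G1 X-5.80 Y7.67 E0.3469
G1 X-5.38 Y9.38 E0.4406
G1 X-5.65 Y11.11 E0.5338
G1 X-6.56 Y12.61 E0.6271
G1 X-7.57 Y13.35 E0.6938
G1 X-11.29 Y5.37 E1.1623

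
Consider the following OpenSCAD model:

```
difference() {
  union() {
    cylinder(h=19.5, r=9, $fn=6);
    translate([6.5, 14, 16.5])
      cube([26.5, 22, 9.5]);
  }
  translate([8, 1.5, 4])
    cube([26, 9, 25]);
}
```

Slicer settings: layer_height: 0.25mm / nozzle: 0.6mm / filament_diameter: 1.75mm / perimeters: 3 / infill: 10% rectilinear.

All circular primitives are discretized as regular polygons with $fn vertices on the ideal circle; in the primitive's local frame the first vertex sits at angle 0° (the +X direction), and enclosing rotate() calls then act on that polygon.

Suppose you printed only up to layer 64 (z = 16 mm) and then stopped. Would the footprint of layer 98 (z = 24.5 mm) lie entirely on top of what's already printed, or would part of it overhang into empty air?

Compare the two slices. At z = 16: the r=9 cylinder contributes a regular 6-gon of circumradius 9 (area = (6/2)·9.000²·sin(360°/6) = 210.44 mm²); the cube at (6.5, 14) is absent (z outside [16.5, 26]); Combining (union): only the r=9 cylinder is present, so the union is just that shape — area = 210.44 mm²; the cube at (8, 1.5) (footprint 26×9) is included at this height (area 234.00 mm²); After the difference (first − rest): starting from that combined region (210.44 mm²), the 26×9 cube at (8, 1.5) partially overlaps it — only the 0.02 mm² overlap (of its 234.00 mm²) is removed, clipping the outline — area = 210.43 mm². At z = 24.5: the cylinder is not intersected at this z (z outside [0, 19.5]); the 26.5×22 cube at (6.5, 14) contributes its full rectangle (area 583.00 mm²); Taking the union: only the 26.5×22 cube at (6.5, 14) is present, so the union is just that shape — area = 583.00 mm²; the cube at (8, 1.5) is present — its section is the full 26×9 rectangle (area 234.00 mm²); Taking the first minus the rest: starting from the result so far (583.00 mm²), the 26×9 cube at (8, 1.5) misses the remaining region (no effect) — area = 583.00 mm². Checking containment: at z = 24.5 the cross-section extends beyond the z = 16 cross-section by about 583.00 mm².

part overhangs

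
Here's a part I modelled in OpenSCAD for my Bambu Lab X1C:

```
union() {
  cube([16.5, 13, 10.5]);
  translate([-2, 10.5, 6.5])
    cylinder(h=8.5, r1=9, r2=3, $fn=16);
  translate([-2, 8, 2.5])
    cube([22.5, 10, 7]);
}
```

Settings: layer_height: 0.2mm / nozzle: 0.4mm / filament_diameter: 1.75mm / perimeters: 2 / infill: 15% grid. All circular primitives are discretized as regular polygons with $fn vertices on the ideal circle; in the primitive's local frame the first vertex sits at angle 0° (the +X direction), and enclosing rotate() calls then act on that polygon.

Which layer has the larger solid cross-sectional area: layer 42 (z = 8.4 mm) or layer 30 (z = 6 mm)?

Layer 42 (z = 8.4): the 16.5×13 cube contributes its full rectangle (area 214.50 mm²); the cone at (-2, 10.5) (r1=9→r2=3) has section circumradius 7.659 here — a regular 16-gon (area = (16/2)·7.659²·sin(360°/16) = 179.58 mm²); the cube at (-2, 8) (footprint 22.5×10) is included at this height (area 225.00 mm²); Merging all regions: the regions partially overlap — summed areas 619.08 mm² minus the doubly-counted overlap 162.31 mm² gives 456.77 mm² — area = 456.77 mm². So its area = 456.77 mm². Layer 30 (z = 6): the cube is present — its section is the full 16.5×13 rectangle (area 214.50 mm²); the cone at (-2, 10.5) is absent (z outside [6.5, 15]); the cube at (-2, 8) is present — its section is the full 22.5×10 rectangle (area 225.00 mm²); Merging all regions: the regions partially overlap — summed areas 439.50 mm² minus the doubly-counted overlap 82.50 mm² gives 357.00 mm² — area = 357.00 mm². So its area = 357.00 mm². Layer 42 is larger (456.77 vs 357.00 mm²).

layer 42 (z = 8.4 mm)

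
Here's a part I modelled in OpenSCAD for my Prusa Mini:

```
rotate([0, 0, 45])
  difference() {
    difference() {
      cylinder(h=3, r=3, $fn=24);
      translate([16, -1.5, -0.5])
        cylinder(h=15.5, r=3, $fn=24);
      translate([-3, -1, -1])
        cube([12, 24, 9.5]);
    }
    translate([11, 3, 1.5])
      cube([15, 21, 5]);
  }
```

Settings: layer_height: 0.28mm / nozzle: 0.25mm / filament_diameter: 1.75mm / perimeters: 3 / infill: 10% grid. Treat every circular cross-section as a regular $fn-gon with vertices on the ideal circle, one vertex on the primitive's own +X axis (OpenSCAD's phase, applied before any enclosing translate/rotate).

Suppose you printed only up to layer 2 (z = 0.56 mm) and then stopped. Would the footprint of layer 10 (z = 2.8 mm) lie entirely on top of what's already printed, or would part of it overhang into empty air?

entirely on top

Compare the two slices. At z = 0.56: the r=3 cylinder contributes a regular 24-gon of circumradius 3 (area = (24/2)·3.000²·sin(360°/24) = 27.95 mm²); the r=3 cylinder at (16, -1.5) contributes a regular 24-gon of circumradius 3 (area = (24/2)·3.000²·sin(360°/24) = 27.95 mm²); the cube at (-3, -1) is present — its section is the full 12×24 rectangle (area 288.00 mm²); After the difference (first − rest): starting from the r=3 cylinder (27.95 mm²), the r=3 cylinder at (16, -1.5) misses the remaining region (no effect); the 12×24 cube at (-3, -1) partially overlaps it — only the 19.83 mm² overlap (of its 288.00 mm²) is removed, clipping the outline — area = 8.12 mm²; the cube at (11, 3) is absent (z outside [1.5, 6.5]); Subtracting the remaining from the first: none of the subtracted shapes is present at this height, so the result so far is unchanged — area = 8.12 mm²; (rotated 45° about Z; rotation is an isometry so areas/perimeters/island counts are preserved). At z = 2.8: the r=3 cylinder contributes a regular 24-gon of circumradius 3 (area = (24/2)·3.000²·sin(360°/24) = 27.95 mm²); the r=3 cylinder at (16, -1.5) gives a regular 24-gon of circumradius 3 (constant along its height) (area = (24/2)·3.000²·sin(360°/24) = 27.95 mm²); the cube at (-3, -1) is present — its section is the full 12×24 rectangle (area 288.00 mm²); After the difference (first − rest): starting from the r=3 cylinder (27.95 mm²), the r=3 cylinder at (16, -1.5) misses the remaining region (no effect); the 12×24 cube at (-3, -1) partially overlaps it — only the 19.83 mm² overlap (of its 288.00 mm²) is removed, clipping the outline — area = 8.12 mm²; the 15×21 cube at (11, 3) contributes its full rectangle (area 315.00 mm²); Taking the first minus the rest: starting from the result so far (8.12 mm²), the 15×21 cube at (11, 3) misses the remaining region (no effect) — area = 8.12 mm²; (whole slice rotated 45° about Z — lengths, areas and connectivity unchanged). Checking containment: the cross-section at z = 2.8 is a subset of the cross-section at z = 0.56.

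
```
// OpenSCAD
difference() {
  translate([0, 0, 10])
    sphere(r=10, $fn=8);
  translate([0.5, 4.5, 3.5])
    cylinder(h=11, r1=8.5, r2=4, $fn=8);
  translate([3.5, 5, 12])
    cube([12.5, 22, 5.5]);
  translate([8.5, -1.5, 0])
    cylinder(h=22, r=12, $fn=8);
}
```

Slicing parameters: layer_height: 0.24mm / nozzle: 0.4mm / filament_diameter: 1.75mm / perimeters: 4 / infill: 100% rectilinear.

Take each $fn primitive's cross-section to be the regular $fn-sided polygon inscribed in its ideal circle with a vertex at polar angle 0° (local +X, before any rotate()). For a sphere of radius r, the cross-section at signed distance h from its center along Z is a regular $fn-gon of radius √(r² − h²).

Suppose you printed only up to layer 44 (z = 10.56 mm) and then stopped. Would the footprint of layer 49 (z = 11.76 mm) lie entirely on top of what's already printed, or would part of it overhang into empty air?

part overhangs

Compare the two slices. At z = 10.56: the r=10 sphere contributes a regular 8-gon of circumradius √(10²−0.56²) = 9.984 (area = (8/2)·9.984²·sin(360°/8) = 281.96 mm²); the cone at (0.5, 4.5) contributes a regular 8-gon of circumradius 5.612 (interpolated between r1=8.5 and r2=4 at t=0.642) (area = (8/2)·5.612²·sin(360°/8) = 89.07 mm²); the cube at (3.5, 5) is not intersected at this z (z outside [12, 17.5]); the r=12 cylinder at (8.5, -1.5) gives a regular 8-gon of circumradius 12 (constant along its height) (area = (8/2)·12.000²·sin(360°/8) = 407.29 mm²); Taking the first minus the rest: starting from the r=10 sphere (281.96 mm²), the cone at (0.5, 4.5) partially overlaps it — only the 87.65 mm² overlap (of its 89.07 mm²) is removed, clipping the outline; the r=12 cylinder at (8.5, -1.5) partially overlaps it — only the 111.02 mm² overlap (of its 407.29 mm²) is removed, clipping the outline — area = 83.28 mm². At z = 11.76: the r=10 sphere contributes a regular 8-gon of circumradius √(10²−1.76²) = 9.844 (area = (8/2)·9.844²·sin(360°/8) = 274.08 mm²); the cone at (0.5, 4.5): at t=0.751 of its height the radius interpolates to r₁+(r₂−r₁)t = 5.121, giving a regular 8-gon of that circumradius (area = (8/2)·5.121²·sin(360°/8) = 74.17 mm²); the cube at (3.5, 5) is absent (z outside [12, 17.5]); the r=12 cylinder at (8.5, -1.5) gives a regular 8-gon of circumradius 12 (constant along its height) (area = (8/2)·12.000²·sin(360°/8) = 407.29 mm²); Taking the first minus the rest: starting from the r=10 sphere (274.08 mm²), the cone at (0.5, 4.5) lies wholly inside it (removes its full 74.17 mm² and its 31.35 mm outline becomes a hole wall); the r=12 cylinder at (8.5, -1.5) partially overlaps it — only the 114.77 mm² overlap (of its 407.29 mm²) is removed, clipping the outline — area = 85.14 mm². Checking containment: at z = 11.76 the cross-section extends beyond the z = 10.56 cross-section by about 5.59 mm².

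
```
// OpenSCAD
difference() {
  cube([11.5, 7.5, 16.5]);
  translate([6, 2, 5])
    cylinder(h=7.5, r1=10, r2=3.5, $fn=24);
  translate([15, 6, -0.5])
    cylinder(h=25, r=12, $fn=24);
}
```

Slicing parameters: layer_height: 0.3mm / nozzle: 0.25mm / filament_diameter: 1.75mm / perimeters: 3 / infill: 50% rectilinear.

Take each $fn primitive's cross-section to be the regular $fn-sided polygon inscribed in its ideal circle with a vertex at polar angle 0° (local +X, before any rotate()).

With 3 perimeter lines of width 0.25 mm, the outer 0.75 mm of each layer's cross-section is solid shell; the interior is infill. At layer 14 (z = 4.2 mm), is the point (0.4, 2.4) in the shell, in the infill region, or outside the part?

At z = 4.2 mm: the cube (footprint 11.5×7.5) is included at this height; the cone at (6, 2) is not intersected at this z (z outside [5, 12.5]); the cylinder at (15, 6): section is a regular 24-gon, circumradius r=12; After the difference (first − rest): starting from the 11.5×7.5 cube, the r=12 cylinder at (15, 6) partially overlaps it — only the 60.05 mm² overlap (of its 447.24 mm²) is removed, clipping the outline — 1 connected region. Overall, the cross-section is a single solid region. The nearest boundary edge runs (0.00, 0.00)→(0.00, 7.50); distance from the point to it = 0.40 mm. The point is inside the cross-section, 0.40 mm from the nearest boundary — within the 0.75 mm shell band (3 × 0.25).

shell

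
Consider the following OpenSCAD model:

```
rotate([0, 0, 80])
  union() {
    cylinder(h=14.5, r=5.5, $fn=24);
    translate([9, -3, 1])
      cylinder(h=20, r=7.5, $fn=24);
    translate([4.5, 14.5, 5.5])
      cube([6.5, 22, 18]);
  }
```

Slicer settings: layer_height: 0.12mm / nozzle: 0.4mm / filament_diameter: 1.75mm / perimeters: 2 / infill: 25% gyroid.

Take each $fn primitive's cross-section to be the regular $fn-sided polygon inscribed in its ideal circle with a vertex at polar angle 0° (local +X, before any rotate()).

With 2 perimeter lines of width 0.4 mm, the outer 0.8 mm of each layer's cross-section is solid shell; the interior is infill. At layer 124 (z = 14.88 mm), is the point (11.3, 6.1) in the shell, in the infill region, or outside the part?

At z = 14.88 mm: the cylinder is absent (z outside [0, 14.5]); the r=7.5 cylinder at (9, -3) contributes a regular 24-gon of circumradius 7.5; the cube at (4.5, 14.5) is present — its section is the full 6.5×22 rectangle; Taking the union: the 2 present regions are separate (no shared area or edge), so areas and boundary lengths simply add and each stays a separate island — 2 connected regions; (rotated 80° about Z; rotation is an isometry so areas/perimeters/island counts are preserved). Overall, the cross-section has 2 separate islands. Undo the 80° rotation: the query point maps to (7.970, -10.069) in the un-rotated model frame. The nearest boundary edge runs (9.00, -10.50)→(7.06, -10.24); distance from the point to it = 0.29 mm. (Shell/infill is judged within the island containing the point — the largest one.) The point is inside the cross-section, 0.29 mm from the nearest boundary — within the 0.8 mm shell band (2 × 0.4).

shell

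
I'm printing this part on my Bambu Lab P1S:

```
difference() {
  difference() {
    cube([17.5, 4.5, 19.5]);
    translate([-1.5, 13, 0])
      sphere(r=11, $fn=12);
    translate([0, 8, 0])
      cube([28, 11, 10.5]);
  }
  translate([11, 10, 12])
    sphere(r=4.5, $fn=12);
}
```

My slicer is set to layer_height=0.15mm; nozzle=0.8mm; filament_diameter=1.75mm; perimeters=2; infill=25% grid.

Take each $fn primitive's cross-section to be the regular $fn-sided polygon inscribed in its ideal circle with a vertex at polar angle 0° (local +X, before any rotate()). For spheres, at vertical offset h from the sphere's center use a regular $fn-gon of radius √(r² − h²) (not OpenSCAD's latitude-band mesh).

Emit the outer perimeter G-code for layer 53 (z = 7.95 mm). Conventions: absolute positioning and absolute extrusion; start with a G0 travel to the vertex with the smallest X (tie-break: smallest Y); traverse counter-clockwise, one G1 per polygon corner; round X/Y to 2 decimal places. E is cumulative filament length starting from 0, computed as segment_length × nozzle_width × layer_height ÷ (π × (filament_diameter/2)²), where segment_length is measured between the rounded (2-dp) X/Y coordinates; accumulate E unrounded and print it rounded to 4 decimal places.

At z = 7.95 mm: the cube is present — its section is the full 17.5×4.5 rectangle; the r=11 sphere at (-1.5, 13) contributes a regular 12-gon of circumradius √(11²−7.95²) = 7.602; the cube at (0, 8) is present — its section is the full 28×11 rectangle; Subtracting the remaining from the first: starting from the 17.5×4.5 cube, the r=11 sphere at (-1.5, 13) misses the remaining region (no effect); the 28×11 cube at (0, 8) misses the remaining region (no effect) — 1 connected region; the r=4.5 sphere at (11, 10) slices to a regular 12-gon of circumradius 1.962 (√(r²−h²) with h=4.05 from center); After the difference (first − rest): starting from that combined region, the r=4.5 sphere at (11, 10) misses the remaining region (no effect) — 1 connected region. The outline is a single polygon with 4 vertices. Extrusion per mm of travel: 0.8 × 0.15 / (π × 0.875²) = 0.049890. Accumulating E over each segment gives final E = 2.1952.

G0 X0.00 Y0.00 Z7.95
G1 X17.50 Y0.00 E0.8731
G1 X17.50 Y4.50 E1.0976
G1 X0.00 Y4.50 E1.9707
G1 X0.00 Y0.00 E2.1952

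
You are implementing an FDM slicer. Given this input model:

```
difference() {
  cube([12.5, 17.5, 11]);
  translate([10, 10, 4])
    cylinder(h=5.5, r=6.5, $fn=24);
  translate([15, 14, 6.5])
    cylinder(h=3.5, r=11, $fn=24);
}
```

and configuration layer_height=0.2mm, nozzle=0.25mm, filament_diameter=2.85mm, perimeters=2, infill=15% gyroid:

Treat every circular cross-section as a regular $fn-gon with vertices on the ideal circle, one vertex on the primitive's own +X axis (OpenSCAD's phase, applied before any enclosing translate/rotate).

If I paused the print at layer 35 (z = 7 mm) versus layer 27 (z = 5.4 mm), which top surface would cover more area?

layer 27 (z = 5.4 mm)

Layer 35 (z = 7): the cube (footprint 12.5×17.5) is included at this height (area 218.75 mm²); the r=6.5 cylinder at (10, 10) contributes a regular 24-gon of circumradius 6.5 (area = (24/2)·6.500²·sin(360°/24) = 131.22 mm²); the cylinder at (15, 14): section is a regular 24-gon, circumradius r=11 (area = (24/2)·11.000²·sin(360°/24) = 375.81 mm²); Subtracting the remaining from the first: starting from the 12.5×17.5 cube (218.75 mm²), the r=6.5 cylinder at (10, 10) partially overlaps it — only the 97.10 mm² overlap (of its 131.22 mm²) is removed, clipping the outline; the r=11 cylinder at (15, 14) partially overlaps it — only the 15.35 mm² overlap (of its 375.81 mm²) is removed, clipping the outline — area = 106.30 mm². So its area = 106.30 mm². Layer 27 (z = 5.4): the cube is present — its section is the full 12.5×17.5 rectangle (area 218.75 mm²); the r=6.5 cylinder at (10, 10) contributes a regular 24-gon of circumradius 6.5 (area = (24/2)·6.500²·sin(360°/24) = 131.22 mm²); the cylinder at (15, 14) is absent (z outside [6.5, 10]); After the difference (first − rest): starting from the 12.5×17.5 cube (218.75 mm²), the r=6.5 cylinder at (10, 10) partially overlaps it — only the 97.10 mm² overlap (of its 131.22 mm²) is removed, clipping the outline — area = 121.65 mm². So its area = 121.65 mm². Layer 27 is larger (121.65 vs 106.30 mm²).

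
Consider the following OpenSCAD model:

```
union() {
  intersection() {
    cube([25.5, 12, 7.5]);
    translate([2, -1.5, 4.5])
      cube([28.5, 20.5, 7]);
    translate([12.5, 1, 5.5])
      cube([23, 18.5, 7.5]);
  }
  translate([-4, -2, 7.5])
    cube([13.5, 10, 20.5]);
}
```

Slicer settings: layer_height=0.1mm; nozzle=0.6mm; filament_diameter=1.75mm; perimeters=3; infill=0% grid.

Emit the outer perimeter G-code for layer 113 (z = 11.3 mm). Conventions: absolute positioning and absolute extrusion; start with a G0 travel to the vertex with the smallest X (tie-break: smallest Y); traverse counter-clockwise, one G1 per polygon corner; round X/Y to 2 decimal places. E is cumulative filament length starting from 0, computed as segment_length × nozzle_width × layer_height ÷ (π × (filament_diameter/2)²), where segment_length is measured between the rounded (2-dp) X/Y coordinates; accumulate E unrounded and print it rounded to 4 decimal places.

At z = 11.3 mm: the cube is absent (z outside [0, 7.5]); the 28.5×20.5 cube at (2, -1.5) contributes its full rectangle; the cube at (12.5, 1) is present — its section is the full 23×18.5 rectangle; Taking the intersection: at least one operand is absent at this height, so nothing remains; the cube at (-4, -2) (footprint 13.5×10) is included at this height; Merging all regions: only the 13.5×10 cube at (-4, -2) is present, so the union is just that shape — 1 connected region. The outline is a single polygon with 4 vertices. Extrusion per mm of travel: 0.6 × 0.1 / (π × 0.875²) = 0.024945. Accumulating E over each segment gives final E = 1.1724.

G0 X-4.00 Y-2.00 Z11.30
G1 X9.50 Y-2.00 E0.3368
G1 X9.50 Y8.00 E0.5862
G1 X-4.00 Y8.00 E0.9230
G1 X-4.00 Y-2.00 E1.1724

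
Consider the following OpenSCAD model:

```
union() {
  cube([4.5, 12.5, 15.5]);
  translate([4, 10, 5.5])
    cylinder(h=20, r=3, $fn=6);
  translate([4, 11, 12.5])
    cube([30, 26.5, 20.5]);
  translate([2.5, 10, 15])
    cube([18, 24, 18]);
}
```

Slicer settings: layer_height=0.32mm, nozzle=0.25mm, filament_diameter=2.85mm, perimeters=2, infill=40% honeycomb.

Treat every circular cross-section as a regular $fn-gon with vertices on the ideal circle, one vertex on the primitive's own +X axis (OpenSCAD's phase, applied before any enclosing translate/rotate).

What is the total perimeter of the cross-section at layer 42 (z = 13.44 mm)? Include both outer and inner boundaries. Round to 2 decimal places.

At z = 13.44 mm: the cube is present — its section is the full 4.5×12.5 rectangle (perimeter 34.00 mm); the cylinder at (4, 10): section is a regular 6-gon, circumradius r=3 (perimeter = 2·6·3.000·sin(180°/6) = 18.00 mm); the cube at (4, 11) (footprint 30×26.5) is included at this height (perimeter 113.00 mm); the cube at (2.5, 10) is not intersected at this z (z outside [15, 33]); Merging all regions: the regions partially overlap (shared area 17.22 mm²), so the edge portions inside another operand are dropped and the merged outline is re-measured after clipping — boundary = 142.59 mm. Overall, the cross-section is a single solid region. Total boundary length (outer) = 142.59 mm.

142.59 mm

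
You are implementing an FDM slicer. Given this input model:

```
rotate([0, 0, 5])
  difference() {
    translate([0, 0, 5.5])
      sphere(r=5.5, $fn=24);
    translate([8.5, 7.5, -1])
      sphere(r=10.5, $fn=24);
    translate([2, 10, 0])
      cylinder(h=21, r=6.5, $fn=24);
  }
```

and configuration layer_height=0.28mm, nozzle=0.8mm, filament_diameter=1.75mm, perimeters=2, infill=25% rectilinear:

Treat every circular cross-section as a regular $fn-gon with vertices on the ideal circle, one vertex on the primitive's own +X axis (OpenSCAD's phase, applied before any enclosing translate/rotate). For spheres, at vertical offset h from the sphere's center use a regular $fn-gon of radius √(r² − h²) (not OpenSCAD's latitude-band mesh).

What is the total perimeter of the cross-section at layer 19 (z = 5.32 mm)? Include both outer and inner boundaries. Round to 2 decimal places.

32.95 mm

At z = 5.32 mm: the r=5.5 sphere slices to a regular 24-gon of circumradius 5.497 (√(r²−h²) with h=0.18 from center) (perimeter = 2·24·5.497·sin(180°/24) = 34.44 mm); the r=10.5 sphere at (8.5, 7.5) contributes a regular 24-gon of circumradius √(10.5²−6.32²) = 8.385 (perimeter = 2·24·8.385·sin(180°/24) = 52.53 mm); the r=6.5 cylinder at (2, 10) gives a regular 24-gon of circumradius 6.5 (constant along its height) (perimeter = 2·24·6.500·sin(180°/24) = 40.72 mm); Subtracting the remaining from the first: starting from the r=5.5 sphere, the r=10.5 sphere at (8.5, 7.5) partially overlaps it — only the 12.84 mm² overlap (of its 218.36 mm²) is removed, clipping the outline; the r=6.5 cylinder at (2, 10) partially overlaps it — only the 3.31 mm² overlap (of its 131.22 mm²) is removed, clipping the outline — boundary = 32.95 mm; (whole slice rotated 5° about Z — lengths, areas and connectivity unchanged). Overall, the cross-section is a single solid region. Total boundary length (outer) = 32.95 mm.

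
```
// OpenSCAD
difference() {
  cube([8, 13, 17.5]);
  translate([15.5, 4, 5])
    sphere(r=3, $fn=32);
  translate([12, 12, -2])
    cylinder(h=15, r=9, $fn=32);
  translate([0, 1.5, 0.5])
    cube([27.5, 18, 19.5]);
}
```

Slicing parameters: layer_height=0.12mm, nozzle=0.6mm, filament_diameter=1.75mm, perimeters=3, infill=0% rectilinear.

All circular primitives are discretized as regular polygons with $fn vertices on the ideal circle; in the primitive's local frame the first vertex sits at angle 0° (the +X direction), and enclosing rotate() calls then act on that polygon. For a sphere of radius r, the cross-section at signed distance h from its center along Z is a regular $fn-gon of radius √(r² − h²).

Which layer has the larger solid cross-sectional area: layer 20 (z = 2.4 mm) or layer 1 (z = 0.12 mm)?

Layer 20 (z = 2.4): the cube is present — its section is the full 8×13 rectangle (area 104.00 mm²); the sphere at (15.5, 4): section is a regular 32-gon, circumradius = √(r²−h²) = √(3²−2.6²) = 1.497 (area = (32/2)·1.497²·sin(360°/32) = 6.99 mm²); the r=9 cylinder at (12, 12) gives a regular 32-gon of circumradius 9 (constant along its height) (area = (32/2)·9.000²·sin(360°/32) = 252.84 mm²); the cube at (0, 1.5) (footprint 27.5×18) is included at this height (area 495.00 mm²); Taking the first minus the rest: starting from the 8×13 cube (104.00 mm²), the r=3 sphere at (15.5, 4) misses the remaining region (no effect); the r=9 cylinder at (12, 12) partially overlaps it — only the 33.50 mm² overlap (of its 252.84 mm²) is removed, clipping the outline; the 27.5×18 cube at (0, 1.5) partially overlaps it — only the 58.50 mm² overlap (of its 495.00 mm²) is removed, clipping the outline — area = 12.00 mm². So its area = 12.00 mm². Layer 1 (z = 0.12): the 8×13 cube contributes its full rectangle (area 104.00 mm²); the sphere at (15.5, 4) is absent (|z−center|=4.880 > r=3); the r=9 cylinder at (12, 12) contributes a regular 32-gon of circumradius 9 (area = (32/2)·9.000²·sin(360°/32) = 252.84 mm²); the cube at (0, 1.5) is absent (z outside [0.5, 20]); Taking the first minus the rest: starting from the 8×13 cube (104.00 mm²), the r=9 cylinder at (12, 12) partially overlaps it — only the 33.50 mm² overlap (of its 252.84 mm²) is removed, clipping the outline — area = 70.50 mm². So its area = 70.50 mm². Layer 1 is larger (70.50 vs 12.00 mm²).

layer 1 (z = 0.12 mm)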